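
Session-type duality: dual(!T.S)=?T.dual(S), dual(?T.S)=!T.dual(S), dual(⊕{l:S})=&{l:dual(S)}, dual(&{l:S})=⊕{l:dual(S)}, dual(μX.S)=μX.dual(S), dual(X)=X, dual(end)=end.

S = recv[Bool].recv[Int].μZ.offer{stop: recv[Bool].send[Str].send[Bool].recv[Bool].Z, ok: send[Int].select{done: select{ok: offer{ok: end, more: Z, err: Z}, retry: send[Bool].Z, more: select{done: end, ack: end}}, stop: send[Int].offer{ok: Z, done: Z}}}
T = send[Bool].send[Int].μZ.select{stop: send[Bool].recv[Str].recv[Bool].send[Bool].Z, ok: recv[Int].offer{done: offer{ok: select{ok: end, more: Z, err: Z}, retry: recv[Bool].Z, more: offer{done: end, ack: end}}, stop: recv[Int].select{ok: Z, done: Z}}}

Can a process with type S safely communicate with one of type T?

YES

recv[Bool] | send[Bool]  match
  recv[Int] | send[Int]  match
    μZ | μZ  match (μ self-dual)
      offer{stop,ok} | select{stop,ok}  match same labels
        case stop:
          recv[Bool] | send[Bool]  match
            send[Str] | recv[Str]  match
              send[Bool] | recv[Bool]  match
                recv[Bool] | send[Bool]  match
                  Z | Z  match
        case ok:
          send[Int] | recv[Int]  match
            select{done,stop} | offer{done,stop}  match same labels
              case done:
                select{ok,retry,more} | offer{ok,retry,more}  match same labels
                  case ok:
                    offer{ok,more,err} | select{ok,more,err}  match same labels
                      case ok:
                        end | end  match
                      case more:
                        Z | Z  match
                      case err:
                        Z | Z  match
                  case retry:
                    send[Bool] | recv[Bool]  match
                      Z | Z  match
                  case more:
                    select{done,ack} | offer{done,ack}  match same labels
                      case done:
                        end | end  match
                      case ack:
                        end | end  match
              case stop:
                send[Int] | recv[Int]  match
                  offer{ok,done} | select{ok,done}  match same labels
                    case ok:
                      Z | Z  match
                    case done:
                      Z | Z  match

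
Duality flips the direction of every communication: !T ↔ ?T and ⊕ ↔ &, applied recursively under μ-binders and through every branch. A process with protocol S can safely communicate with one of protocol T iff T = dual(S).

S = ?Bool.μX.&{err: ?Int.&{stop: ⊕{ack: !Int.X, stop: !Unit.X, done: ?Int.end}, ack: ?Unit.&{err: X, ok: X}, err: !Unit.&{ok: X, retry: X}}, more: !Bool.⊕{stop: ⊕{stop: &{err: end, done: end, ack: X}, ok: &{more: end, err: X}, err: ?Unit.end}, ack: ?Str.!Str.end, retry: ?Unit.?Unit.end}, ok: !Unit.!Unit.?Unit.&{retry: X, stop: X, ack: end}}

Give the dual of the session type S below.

!Bool.μX.⊕{err: !Int.⊕{stop: &{ack: ?Int.X, stop: ?Unit.X, done: !Int.end}, ack: !Unit.⊕{err: X, ok: X}, err: ?Unit.⊕{ok: X, retry: X}}, more: ?Bool.&{stop: &{stop: ⊕{err: end, done: end, ack: X}, ok: ⊕{more: end, err: X}, err: !Unit.end}, ack: !Str.?Str.end, retry: !Unit.!Unit.end}, ok: ?Unit.?Unit.!Unit.⊕{retry: X, stop: X, ack: end}}

?Bool → !Bool
  μX → μX  (rec unchanged)
    &{err,more,ok} → ⊕{err,more,ok}  (external→internal)
      case err:
        ?Int → !Int
          &{stop,ack,err} → ⊕{stop,ack,err}  (external→internal)
            case stop:
              ⊕{ack,stop,done} → &{ack,stop,done}  (internal→external)
                case ack:
                  !Int → ?Int
                    X ↦ X
                case stop:
                  !Unit → ?Unit
                    X ↦ X
                case done:
                  ?Int → !Int
                    end ↦ end
            case ack:
              ?Unit → !Unit
                &{err,ok} → ⊕{err,ok}  (external→internal)
                  case err:
                    X ↦ X
                  case ok:
                    X ↦ X
            case err:
              !Unit → ?Unit
                &{ok,retry} → ⊕{ok,retry}  (external→internal)
                  case ok:
                    X ↦ X
                  case retry:
                    X ↦ X
      case more:
        !Bool → ?Bool
          ⊕{stop,ack,retry} → &{stop,ack,retry}  (internal→external)
            case stop:
              ⊕{stop,ok,err} → &{stop,ok,err}  (internal→external)
                case stop:
                  &{err,done,ack} → ⊕{err,done,ack}  (external→internal)
                    case err:
                      end ↦ end
                    case done:
                      end ↦ end
                    case ack:
                      X ↦ X
                case ok:
                  &{more,err} → ⊕{more,err}  (external→internal)
                    case more:
                      end ↦ end
                    case err:
                      X ↦ X
                case err:
                  ?Unit → !Unit
                    end ↦ end
            case ack:
              ?Str → !Str
                !Str → ?Str
                  end ↦ end
            case retry:
              ?Unit → !Unit
                ?Unit → !Unit
                  end ↦ end
      case ok:
        !Unit → ?Unit
          !Unit → ?Unit
            ?Unit → !Unit
              &{retry,stop,ack} → ⊕{retry,stop,ack}  (external→internal)
                case retry:
                  X ↦ X
                case stop:
                  X ↦ X
                case ack:
                  end ↦ end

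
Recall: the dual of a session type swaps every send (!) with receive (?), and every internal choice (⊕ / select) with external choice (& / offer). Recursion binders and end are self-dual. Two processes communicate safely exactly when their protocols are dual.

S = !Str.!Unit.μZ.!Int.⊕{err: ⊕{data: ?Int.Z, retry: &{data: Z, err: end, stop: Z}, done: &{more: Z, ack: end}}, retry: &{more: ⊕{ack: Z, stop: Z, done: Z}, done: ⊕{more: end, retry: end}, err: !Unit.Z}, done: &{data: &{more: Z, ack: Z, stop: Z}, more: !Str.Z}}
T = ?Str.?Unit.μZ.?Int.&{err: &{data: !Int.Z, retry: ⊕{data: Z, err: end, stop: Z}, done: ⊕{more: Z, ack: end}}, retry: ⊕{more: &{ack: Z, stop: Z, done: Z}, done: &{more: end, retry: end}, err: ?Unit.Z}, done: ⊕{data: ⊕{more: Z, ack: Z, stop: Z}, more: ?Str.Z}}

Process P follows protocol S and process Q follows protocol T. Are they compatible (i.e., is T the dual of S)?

!Str ‖ ?Str  match
  !Unit ‖ ?Unit  match
    μZ ‖ μZ  match (μ self-dual)
      !Int ‖ ?Int  match
        ⊕{err,retry,done} ‖ &{err,retry,done}  match same labels
          • err:
            ⊕{data,retry,done} ‖ &{data,retry,done}  match same labels
              • data:
                ?Int ‖ !Int  match
                  Z ‖ Z  match
              • retry:
                &{data,err,stop} ‖ ⊕{data,err,stop}  match same labels
                  • data:
                    Z ‖ Z  match
                  • err:
                    end ‖ end  match
                  • stop:
                    Z ‖ Z  match
              • done:
                &{more,ack} ‖ ⊕{more,ack}  match same labels
                  • more:
                    Z ‖ Z  match
                  • ack:
                    end ‖ end  match
          • retry:
            &{more,done,err} ‖ ⊕{more,done,err}  match same labels
              • more:
                ⊕{ack,stop,done} ‖ &{ack,stop,done}  match same labels
                  • ack:
                    Z ‖ Z  match
                  • stop:
                    Z ‖ Z  match
                  • done:
                    Z ‖ Z  match
              • done:
                ⊕{more,retry} ‖ &{more,retry}  match same labels
                  • more:
                    end ‖ end  match
                  • retry:
                    end ‖ end  match
              • err:
                !Unit ‖ ?Unit  match
                  Z ‖ Z  match
          • done:
            &{data,more} ‖ ⊕{data,more}  match same labels
              • data:
                &{more,ack,stop} ‖ ⊕{more,ack,stop}  match same labels
                  • more:
                    Z ‖ Z  match
                  • ack:
                    Z ‖ Z  match
                  • stop:
                    Z ‖ Z  match
              • more:
                !Str ‖ ?Str  match
                  Z ‖ Z  match

YES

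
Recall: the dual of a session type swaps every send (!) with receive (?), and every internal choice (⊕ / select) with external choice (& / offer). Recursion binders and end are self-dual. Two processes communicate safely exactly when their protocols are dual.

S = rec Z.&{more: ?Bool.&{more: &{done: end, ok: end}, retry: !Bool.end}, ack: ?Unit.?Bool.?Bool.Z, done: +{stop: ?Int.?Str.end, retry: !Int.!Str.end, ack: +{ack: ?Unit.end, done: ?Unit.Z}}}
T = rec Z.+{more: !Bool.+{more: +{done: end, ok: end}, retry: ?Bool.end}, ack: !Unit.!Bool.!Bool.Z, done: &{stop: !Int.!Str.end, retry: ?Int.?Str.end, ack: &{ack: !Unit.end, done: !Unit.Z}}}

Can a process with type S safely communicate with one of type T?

rec Z ‖ rec Z  ok (binder kept)
  &{more,ack,done} ‖ +{more,ack,done}  ok label sets agree
    [more]
      ?Bool ‖ !Bool  ok
        &{more,retry} ‖ +{more,retry}  ok label sets agree
          [more]
            &{done,ok} ‖ +{done,ok}  ok label sets agree
              [done]
                end ‖ end  ok
              [ok]
                end ‖ end  ok
          [retry]
            !Bool ‖ ?Bool  ok
              end ‖ end  ok
    [ack]
      ?Unit ‖ !Unit  ok
        ?Bool ‖ !Bool  ok
          ?Bool ‖ !Bool  ok
            Z ‖ Z  ok
    [done]
      +{stop,retry,ack} ‖ &{stop,retry,ack}  ok label sets agree
        [stop]
          ?Int ‖ !Int  ok
            ?Str ‖ !Str  ok
              end ‖ end  ok
        [retry]
          !Int ‖ ?Int  ok
            !Str ‖ ?Str  ok
              end ‖ end  ok
        [ack]
          +{ack,done} ‖ &{ack,done}  ok label sets agree
            [ack]
              ?Unit ‖ !Unit  ok
                end ‖ end  ok
            [done]
              ?Unit ‖ !Unit  ok
                Z ‖ Z  ok

YES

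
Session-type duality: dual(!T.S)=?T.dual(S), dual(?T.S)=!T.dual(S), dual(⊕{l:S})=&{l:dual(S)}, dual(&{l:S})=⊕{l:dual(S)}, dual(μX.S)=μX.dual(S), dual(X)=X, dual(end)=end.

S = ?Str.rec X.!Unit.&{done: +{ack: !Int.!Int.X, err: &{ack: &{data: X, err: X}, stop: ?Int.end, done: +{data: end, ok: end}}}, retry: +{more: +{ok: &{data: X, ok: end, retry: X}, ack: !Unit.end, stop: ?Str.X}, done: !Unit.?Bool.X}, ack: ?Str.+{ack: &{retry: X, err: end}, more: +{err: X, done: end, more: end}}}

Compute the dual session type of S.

!Str.rec X.?Unit.+{done: &{ack: ?Int.?Int.X, err: +{ack: +{data: X, err: X}, stop: !Int.end, done: &{data: end, ok: end}}}, retry: &{more: &{ok: +{data: X, ok: end, retry: X}, ack: ?Unit.end, stop: !Str.X}, done: ?Unit.!Bool.X}, ack: !Str.&{ack: +{retry: X, err: end}, more: &{err: X, done: end, more: end}}}

?Str = !Str
  rec X = rec X  (binder kept)
    !Unit = ?Unit
      &{done,retry,ack} = +{done,retry,ack}  (&→⊕)
        case done:
          +{ack,err} = &{ack,err}  (⊕→&)
            case ack:
              !Int = ?Int
                !Int = ?Int
                  X ↦ X
            case err:
              &{ack,stop,done} = +{ack,stop,done}  (&→⊕)
                case ack:
                  &{data,err} = +{data,err}  (&→⊕)
                    case data:
                      X ↦ X
                    case err:
                      X ↦ X
                case stop:
                  ?Int = !Int
                    end ↦ end
                case done:
                  +{data,ok} = &{data,ok}  (⊕→&)
                    case data:
                      end ↦ end
                    case ok:
                      end ↦ end
        case retry:
          +{more,done} = &{more,done}  (⊕→&)
            case more:
              +{ok,ack,stop} = &{ok,ack,stop}  (⊕→&)
                case ok:
                  &{data,ok,retry} = +{data,ok,retry}  (&→⊕)
                    case data:
                      X ↦ X
                    case ok:
                      end ↦ end
                    case retry:
                      X ↦ X
                case ack:
                  !Unit = ?Unit
                    end ↦ end
                case stop:
                  ?Str = !Str
                    X ↦ X
            case done:
              !Unit = ?Unit
                ?Bool = !Bool
                  X ↦ X
        case ack:
          ?Str = !Str
            +{ack,more} = &{ack,more}  (⊕→&)
              case ack:
                &{retry,err} = +{retry,err}  (&→⊕)
                  case retry:
                    X ↦ X
                  case err:
                    end ↦ end
              case more:
                +{err,done,more} = &{err,done,more}  (⊕→&)
                  case err:
                    X ↦ X
                  case done:
                    end ↦ end
                  case more:
                    end ↦ end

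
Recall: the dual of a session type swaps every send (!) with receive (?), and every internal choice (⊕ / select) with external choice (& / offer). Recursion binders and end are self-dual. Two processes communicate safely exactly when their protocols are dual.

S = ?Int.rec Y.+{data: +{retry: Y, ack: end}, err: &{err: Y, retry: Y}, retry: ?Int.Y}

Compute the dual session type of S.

!Int.rec Y.&{data: &{retry: Y, ack: end}, err: +{err: Y, retry: Y}, retry: !Int.Y}

?Int → !Int
  rec Y → rec Y  (rec unchanged)
    +{data,err,retry} → &{data,err,retry}  (⊕→&)
      • data:
        +{retry,ack} → &{retry,ack}  (⊕→&)
          • retry:
            dual(Y) = Y
          • ack:
            dual(end) = end
      • err:
        &{err,retry} → +{err,retry}  (&→⊕)
          • err:
            dual(Y) = Y
          • retry:
            dual(Y) = Y
      • retry:
        ?Int → !Int
          dual(Y) = Y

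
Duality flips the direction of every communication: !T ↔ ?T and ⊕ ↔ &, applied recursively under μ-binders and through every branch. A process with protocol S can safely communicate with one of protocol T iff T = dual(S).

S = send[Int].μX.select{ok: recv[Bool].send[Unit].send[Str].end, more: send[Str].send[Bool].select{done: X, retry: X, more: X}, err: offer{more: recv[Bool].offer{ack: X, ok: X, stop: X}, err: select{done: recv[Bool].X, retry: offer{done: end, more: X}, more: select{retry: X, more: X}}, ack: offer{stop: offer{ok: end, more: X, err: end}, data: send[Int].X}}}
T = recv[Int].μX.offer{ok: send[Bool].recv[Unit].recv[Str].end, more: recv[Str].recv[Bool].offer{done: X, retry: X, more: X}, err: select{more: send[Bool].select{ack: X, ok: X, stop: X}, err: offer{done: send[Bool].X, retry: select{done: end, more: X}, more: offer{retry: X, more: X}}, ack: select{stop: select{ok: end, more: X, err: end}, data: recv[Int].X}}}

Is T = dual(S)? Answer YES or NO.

send[Int] vs recv[Int]  ok
  μX vs μX  ok (binder kept)
    select{ok,more,err} vs offer{ok,more,err}  ok labels match
      case ok:
        recv[Bool] vs send[Bool]  ok
          send[Unit] vs recv[Unit]  ok
            send[Str] vs recv[Str]  ok
              end vs end  ok
      case more:
        send[Str] vs recv[Str]  ok
          send[Bool] vs recv[Bool]  ok
            select{done,retry,more} vs offer{done,retry,more}  ok labels match
              case done:
                X vs X  ok
              case retry:
                X vs X  ok
              case more:
                X vs X  ok
      case err:
        offer{more,err,ack} vs select{more,err,ack}  ok labels match
          case more:
            recv[Bool] vs send[Bool]  ok
              offer{ack,ok,stop} vs select{ack,ok,stop}  ok labels match
                case ack:
                  X vs X  ok
                case ok:
                  X vs X  ok
                case stop:
                  X vs X  ok
          case err:
            select{done,retry,more} vs offer{done,retry,more}  ok labels match
              case done:
                recv[Bool] vs send[Bool]  ok
                  X vs X  ok
              case retry:
                offer{done,more} vs select{done,more}  ok labels match
                  case done:
                    end vs end  ok
                  case more:
                    X vs X  ok
              case more:
                select{retry,more} vs offer{retry,more}  ok labels match
                  case retry:
                    X vs X  ok
                  case more:
                    X vs X  ok
          case ack:
            offer{stop,data} vs select{stop,data}  ok labels match
              case stop:
                offer{ok,more,err} vs select{ok,more,err}  ok labels match
                  case ok:
                    end vs end  ok
                  case more:
                    X vs X  ok
                  case err:
                    end vs end  ok
              case data:
                send[Int] vs recv[Int]  ok
                  X vs X  ok

YES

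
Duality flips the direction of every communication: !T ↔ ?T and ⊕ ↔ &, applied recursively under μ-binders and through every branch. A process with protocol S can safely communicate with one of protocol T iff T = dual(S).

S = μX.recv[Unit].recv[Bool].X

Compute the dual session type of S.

μX.send[Unit].send[Bool].X

μX → μX  (binder kept)
  recv[Unit] → send[Unit]
    recv[Bool] → send[Bool]
      X self-dual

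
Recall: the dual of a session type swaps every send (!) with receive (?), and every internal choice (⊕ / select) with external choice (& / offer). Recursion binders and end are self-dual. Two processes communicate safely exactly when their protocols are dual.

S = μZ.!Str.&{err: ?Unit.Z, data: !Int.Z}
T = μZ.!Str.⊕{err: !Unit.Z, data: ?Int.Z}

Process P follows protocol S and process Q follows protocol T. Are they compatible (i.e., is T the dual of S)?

μZ | μZ  ✓ (μ self-dual)
  !Str | !Str  ✗ same direction on both sides — not dual

NO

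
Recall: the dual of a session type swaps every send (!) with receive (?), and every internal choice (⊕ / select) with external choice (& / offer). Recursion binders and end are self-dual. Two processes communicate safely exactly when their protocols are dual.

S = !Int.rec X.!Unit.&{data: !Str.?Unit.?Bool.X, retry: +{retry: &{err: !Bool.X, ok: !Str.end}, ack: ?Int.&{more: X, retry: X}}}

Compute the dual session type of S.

?Int.rec X.?Unit.+{data: ?Str.!Unit.!Bool.X, retry: &{retry: +{err: ?Bool.X, ok: ?Str.end}, ack: !Int.+{more: X, retry: X}}}

!Int ↦ ?Int
  rec X ↦ rec X  (μ self-dual)
    !Unit ↦ ?Unit
      &{data,retry} ↦ +{data,retry}  (&→⊕)
        case data:
          !Str ↦ ?Str
            ?Unit ↦ !Unit
              ?Bool ↦ !Bool
                dual(X) = X
        case retry:
          +{retry,ack} ↦ &{retry,ack}  (⊕→&)
            case retry:
              &{err,ok} ↦ +{err,ok}  (&→⊕)
                case err:
                  !Bool ↦ ?Bool
                    dual(X) = X
                case ok:
                  !Str ↦ ?Str
                    dual(end) = end
            case ack:
              ?Int ↦ !Int
                &{more,retry} ↦ +{more,retry}  (&→⊕)
                  case more:
                    dual(X) = X
                  case retry:
                    dual(X) = X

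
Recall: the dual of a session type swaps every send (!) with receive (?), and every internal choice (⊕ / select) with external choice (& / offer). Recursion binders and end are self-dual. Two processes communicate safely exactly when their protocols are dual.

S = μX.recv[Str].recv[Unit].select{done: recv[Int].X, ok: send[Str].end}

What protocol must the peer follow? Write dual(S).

μX → μX  (binder kept)
  recv[Str] → send[Str]
    recv[Unit] → send[Unit]
      select{done,ok} → offer{done,ok}  (internal→external)
        • done:
          recv[Int] → send[Int]
            X ↦ X
        • ok:
          send[Str] → recv[Str]
            end ↦ end

μX.send[Str].send[Unit].offer{done: send[Int].X, ok: recv[Str].end}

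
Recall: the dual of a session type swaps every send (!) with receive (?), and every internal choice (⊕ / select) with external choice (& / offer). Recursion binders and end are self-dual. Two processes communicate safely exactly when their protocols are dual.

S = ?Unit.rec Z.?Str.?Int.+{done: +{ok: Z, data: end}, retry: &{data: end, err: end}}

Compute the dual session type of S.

!Unit.rec Z.!Str.!Int.&{done: &{ok: Z, data: end}, retry: +{data: end, err: end}}

?Unit ↦ !Unit
  rec Z ↦ rec Z  (rec unchanged)
    ?Str ↦ !Str
      ?Int ↦ !Int
        +{done,retry} ↦ &{done,retry}  (⊕→&)
          • done:
            +{ok,data} ↦ &{ok,data}  (⊕→&)
              • ok:
                Z ↦ Z
              • data:
                end ↦ end
          • retry:
            &{data,err} ↦ +{data,err}  (external→internal)
              • data:
                end ↦ end
              • err:
                end ↦ end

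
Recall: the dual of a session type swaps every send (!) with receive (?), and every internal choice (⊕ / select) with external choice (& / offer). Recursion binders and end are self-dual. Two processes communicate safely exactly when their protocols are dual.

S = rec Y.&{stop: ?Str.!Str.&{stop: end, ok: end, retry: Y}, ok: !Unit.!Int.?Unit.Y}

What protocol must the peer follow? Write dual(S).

rec Y.+{stop: !Str.?Str.+{stop: end, ok: end, retry: Y}, ok: ?Unit.?Int.!Unit.Y}

rec Y → rec Y  (rec unchanged)
  &{stop,ok} → +{stop,ok}  (&→⊕)
    case stop:
      ?Str → !Str
        !Str → ?Str
          &{stop,ok,retry} → +{stop,ok,retry}  (&→⊕)
            case stop:
              end ↦ end
            case ok:
              end ↦ end
            case retry:
              Y ↦ Y
    case ok:
      !Unit → ?Unit
        !Int → ?Int
          ?Unit → !Unit
            Y ↦ Y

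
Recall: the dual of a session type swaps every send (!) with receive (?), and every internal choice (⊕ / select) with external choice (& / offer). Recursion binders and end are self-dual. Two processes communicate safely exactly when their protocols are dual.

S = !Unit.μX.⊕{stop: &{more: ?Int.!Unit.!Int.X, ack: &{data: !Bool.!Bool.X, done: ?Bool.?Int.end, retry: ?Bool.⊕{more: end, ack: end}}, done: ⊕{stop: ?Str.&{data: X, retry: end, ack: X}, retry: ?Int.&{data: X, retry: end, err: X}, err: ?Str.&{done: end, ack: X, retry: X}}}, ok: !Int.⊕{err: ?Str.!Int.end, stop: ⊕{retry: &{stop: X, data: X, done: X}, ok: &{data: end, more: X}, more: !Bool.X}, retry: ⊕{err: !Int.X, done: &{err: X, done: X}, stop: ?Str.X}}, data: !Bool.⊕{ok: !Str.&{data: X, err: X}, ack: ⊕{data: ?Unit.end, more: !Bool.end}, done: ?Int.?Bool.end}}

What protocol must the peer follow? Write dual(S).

!Unit = ?Unit
  μX = μX  (rec unchanged)
    ⊕{stop,ok,data} = &{stop,ok,data}  (⊕→&)
      case stop:
        &{more,ack,done} = ⊕{more,ack,done}  (external→internal)
          case more:
            ?Int = !Int
              !Unit = ?Unit
                !Int = ?Int
                  X ↦ X
          case ack:
            &{data,done,retry} = ⊕{data,done,retry}  (external→internal)
              case data:
                !Bool = ?Bool
                  !Bool = ?Bool
                    X ↦ X
              case done:
                ?Bool = !Bool
                  ?Int = !Int
                    end ↦ end
              case retry:
                ?Bool = !Bool
                  ⊕{more,ack} = &{more,ack}  (⊕→&)
                    case more:
                      end ↦ end
                    case ack:
                      end ↦ end
          case done:
            ⊕{stop,retry,err} = &{stop,retry,err}  (⊕→&)
              case stop:
                ?Str = !Str
                  &{data,retry,ack} = ⊕{data,retry,ack}  (external→internal)
                    case data:
                      X ↦ X
                    case retry:
                      end ↦ end
                    case ack:
                      X ↦ X
              case retry:
                ?Int = !Int
                  &{data,retry,err} = ⊕{data,retry,err}  (external→internal)
                    case data:
                      X ↦ X
                    case retry:
                      end ↦ end
                    case err:
                      X ↦ X
              case err:
                ?Str = !Str
                  &{done,ack,retry} = ⊕{done,ack,retry}  (external→internal)
                    case done:
                      end ↦ end
                    case ack:
                      X ↦ X
                    case retry:
                      X ↦ X
      case ok:
        !Int = ?Int
          ⊕{err,stop,retry} = &{err,stop,retry}  (⊕→&)
            case err:
              ?Str = !Str
                !Int = ?Int
                  end ↦ end
            case stop:
              ⊕{retry,ok,more} = &{retry,ok,more}  (⊕→&)
                case retry:
                  &{stop,data,done} = ⊕{stop,data,done}  (external→internal)
                    case stop:
                      X ↦ X
                    case data:
                      X ↦ X
                    case done:
                      X ↦ X
                case ok:
                  &{data,more} = ⊕{data,more}  (external→internal)
                    case data:
                      end ↦ end
                    case more:
                      X ↦ X
                case more:
                  !Bool = ?Bool
                    X ↦ X
            case retry:
              ⊕{err,done,stop} = &{err,done,stop}  (⊕→&)
                case err:
                  !Int = ?Int
                    X ↦ X
                case done:
                  &{err,done} = ⊕{err,done}  (external→internal)
                    case err:
                      X ↦ X
                    case done:
                      X ↦ X
                case stop:
                  ?Str = !Str
                    X ↦ X
      case data:
        !Bool = ?Bool
          ⊕{ok,ack,done} = &{ok,ack,done}  (⊕→&)
            case ok:
              !Str = ?Str
                &{data,err} = ⊕{data,err}  (external→internal)
                  case data:
                    X ↦ X
                  case err:
                    X ↦ X
            case ack:
              ⊕{data,more} = &{data,more}  (⊕→&)
                case data:
                  ?Unit = !Unit
                    end ↦ end
                case more:
                  !Bool = ?Bool
                    end ↦ end
            case done:
              ?Int = !Int
                ?Bool = !Bool
                  end ↦ end

?Unit.μX.&{stop: ⊕{more: !Int.?Unit.?Int.X, ack: ⊕{data: ?Bool.?Bool.X, done: !Bool.!Int.end, retry: !Bool.&{more: end, ack: end}}, done: &{stop: !Str.⊕{data: X, retry: end, ack: X}, retry: !Int.⊕{data: X, retry: end, err: X}, err: !Str.⊕{done: end, ack: X, retry: X}}}, ok: ?Int.&{err: !Str.?Int.end, stop: &{retry: ⊕{stop: X, data: X, done: X}, ok: ⊕{data: end, more: X}, more: ?Bool.X}, retry: &{err: ?Int.X, done: ⊕{err: X, done: X}, stop: !Str.X}}, data: ?Bool.&{ok: ?Str.⊕{data: X, err: X}, ack: &{data: !Unit.end, more: ?Bool.end}, done: !Int.!Bool.end}}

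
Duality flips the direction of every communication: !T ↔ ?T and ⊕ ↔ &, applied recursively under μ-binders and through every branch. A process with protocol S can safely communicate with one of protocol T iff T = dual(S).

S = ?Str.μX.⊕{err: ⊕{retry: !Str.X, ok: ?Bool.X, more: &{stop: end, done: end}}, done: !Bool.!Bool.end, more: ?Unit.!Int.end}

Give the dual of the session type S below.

?Str ↦ !Str
  μX ↦ μX  (binder kept)
    ⊕{err,done,more} ↦ &{err,done,more}  (select→offer)
      case err:
        ⊕{retry,ok,more} ↦ &{retry,ok,more}  (select→offer)
          case retry:
            !Str ↦ ?Str
              X ↦ X
          case ok:
            ?Bool ↦ !Bool
              X ↦ X
          case more:
            &{stop,done} ↦ ⊕{stop,done}  (&→⊕)
              case stop:
                end ↦ end
              case done:
                end ↦ end
      case done:
        !Bool ↦ ?Bool
          !Bool ↦ ?Bool
            end ↦ end
      case more:
        ?Unit ↦ !Unit
          !Int ↦ ?Int
            end ↦ end

!Str.μX.&{err: &{retry: ?Str.X, ok: !Bool.X, more: ⊕{stop: end, done: end}}, done: ?Bool.?Bool.end, more: !Unit.?Int.end}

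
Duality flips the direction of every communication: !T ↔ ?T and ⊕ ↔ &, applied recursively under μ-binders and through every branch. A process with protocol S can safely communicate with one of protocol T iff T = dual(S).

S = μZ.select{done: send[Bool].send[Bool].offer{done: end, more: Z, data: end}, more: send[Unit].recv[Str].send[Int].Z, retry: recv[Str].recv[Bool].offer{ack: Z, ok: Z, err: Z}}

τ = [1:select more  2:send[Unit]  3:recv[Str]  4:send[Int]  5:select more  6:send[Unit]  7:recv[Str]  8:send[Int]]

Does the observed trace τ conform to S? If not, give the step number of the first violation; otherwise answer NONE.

NONE

[1] select more  ok  cont: send[Unit].recv[Str].send[Int].μZ.…
[2] send[Unit]  ok  cont: recv[Str].send[Int].μZ.…
[3] recv[Str]  ok  cont: send[Int].μZ.…
[4] send[Int]  ok  cont: μZ.…
[5] select more  ok  cont: send[Unit].recv[Str].send[Int].μZ.…
[6] send[Unit]  ok  cont: recv[Str].send[Int].μZ.…
[7] recv[Str]  ok  cont: send[Int].μZ.…
[8] send[Int]  ok  cont: μZ.…
all 8 steps conform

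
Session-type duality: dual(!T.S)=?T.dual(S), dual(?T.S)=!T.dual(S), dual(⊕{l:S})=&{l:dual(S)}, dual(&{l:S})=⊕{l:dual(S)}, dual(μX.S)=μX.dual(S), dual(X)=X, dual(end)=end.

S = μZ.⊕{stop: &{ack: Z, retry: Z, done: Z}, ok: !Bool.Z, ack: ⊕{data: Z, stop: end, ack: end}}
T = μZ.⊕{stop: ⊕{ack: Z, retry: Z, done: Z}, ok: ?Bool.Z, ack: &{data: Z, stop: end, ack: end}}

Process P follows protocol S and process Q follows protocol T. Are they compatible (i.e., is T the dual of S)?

μZ vs μZ  ok (μ self-dual)
  ⊕{stop,ok,ack} vs ⊕{stop,ok,ack}  ✗ choice polarity not flipped — not dual

NO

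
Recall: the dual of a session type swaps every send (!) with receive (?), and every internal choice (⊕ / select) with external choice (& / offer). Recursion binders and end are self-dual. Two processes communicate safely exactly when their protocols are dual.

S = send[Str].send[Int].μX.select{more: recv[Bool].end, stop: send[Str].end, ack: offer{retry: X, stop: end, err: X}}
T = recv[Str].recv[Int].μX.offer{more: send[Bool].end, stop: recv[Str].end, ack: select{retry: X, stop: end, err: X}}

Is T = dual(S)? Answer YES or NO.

send[Str] ‖ recv[Str]  match
  send[Int] ‖ recv[Int]  match
    μX ‖ μX  match (μ self-dual)
      select{more,stop,ack} ‖ offer{more,stop,ack}  match same labels
        case more:
          recv[Bool] ‖ send[Bool]  match
            end ‖ end  match
        case stop:
          send[Str] ‖ recv[Str]  match
            end ‖ end  match
        case ack:
          offer{retry,stop,err} ‖ select{retry,stop,err}  match same labels
            case retry:
              X ‖ X  match
            case stop:
              end ‖ end  match
            case err:
              X ‖ X  match

YES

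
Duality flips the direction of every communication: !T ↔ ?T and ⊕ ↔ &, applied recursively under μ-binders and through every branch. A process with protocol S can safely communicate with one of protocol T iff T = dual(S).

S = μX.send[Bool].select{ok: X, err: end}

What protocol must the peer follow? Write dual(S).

μX → μX  (binder kept)
  send[Bool] → recv[Bool]
    select{ok,err} → offer{ok,err}  (select→offer)
      [ok]
        dual(X) = X
      [err]
        dual(end) = end

μX.recv[Bool].offer{ok: X, err: end}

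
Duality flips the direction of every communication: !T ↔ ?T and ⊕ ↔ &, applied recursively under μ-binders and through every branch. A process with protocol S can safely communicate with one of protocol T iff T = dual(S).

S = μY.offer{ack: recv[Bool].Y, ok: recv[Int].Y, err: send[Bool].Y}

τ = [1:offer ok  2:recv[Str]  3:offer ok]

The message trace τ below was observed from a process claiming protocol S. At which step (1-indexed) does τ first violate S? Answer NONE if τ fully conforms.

@1 offer ok  ✓  cont: recv[Int].μY.…
@2 got recv[Str], protocol expects recv[Int]  ✗

2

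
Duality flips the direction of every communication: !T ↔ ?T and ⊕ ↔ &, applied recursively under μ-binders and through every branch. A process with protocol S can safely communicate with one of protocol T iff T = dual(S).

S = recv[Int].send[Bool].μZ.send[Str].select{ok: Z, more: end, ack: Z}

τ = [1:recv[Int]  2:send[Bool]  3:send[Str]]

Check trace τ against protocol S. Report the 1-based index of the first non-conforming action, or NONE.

@1 recv[Int]  match  now at send[Bool].μZ.…
@2 send[Bool]  match  now at μZ.…
@3 send[Str]  match  now at select{ok: μZ.…, more: end, ack: μZ.…}
all 3 steps conform

NONE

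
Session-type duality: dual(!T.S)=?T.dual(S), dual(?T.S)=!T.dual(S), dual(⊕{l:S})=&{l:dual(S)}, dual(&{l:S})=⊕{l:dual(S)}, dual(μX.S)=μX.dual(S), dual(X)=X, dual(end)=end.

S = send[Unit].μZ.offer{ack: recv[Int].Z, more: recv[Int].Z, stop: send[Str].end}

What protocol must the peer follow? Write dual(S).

recv[Unit].μZ.select{ack: send[Int].Z, more: send[Int].Z, stop: recv[Str].end}

send[Unit] → recv[Unit]
  μZ → μZ  (binder kept)
    offer{ack,more,stop} → select{ack,more,stop}  (&→⊕)
      • ack:
        recv[Int] → send[Int]
          Z self-dual
      • more:
        recv[Int] → send[Int]
          Z self-dual
      • stop:
        send[Str] → recv[Str]
          end self-dual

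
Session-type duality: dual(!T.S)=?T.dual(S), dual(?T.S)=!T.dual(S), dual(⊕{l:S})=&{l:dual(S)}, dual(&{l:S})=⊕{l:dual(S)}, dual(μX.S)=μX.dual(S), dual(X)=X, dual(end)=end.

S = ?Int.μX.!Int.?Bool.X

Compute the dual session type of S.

!Int.μX.?Int.!Bool.X

?Int ↦ !Int
  μX ↦ μX  (rec unchanged)
    !Int ↦ ?Int
      ?Bool ↦ !Bool
        dual(X) = X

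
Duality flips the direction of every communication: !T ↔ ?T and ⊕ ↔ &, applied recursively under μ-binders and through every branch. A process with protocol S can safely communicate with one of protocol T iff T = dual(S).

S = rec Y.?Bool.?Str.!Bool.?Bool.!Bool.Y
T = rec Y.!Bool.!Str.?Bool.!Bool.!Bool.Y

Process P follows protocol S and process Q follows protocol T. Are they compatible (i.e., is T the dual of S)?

rec Y ‖ rec Y  ✓ (rec unchanged)
  ?Bool ‖ !Bool  ✓
    ?Str ‖ !Str  ✓
      !Bool ‖ ?Bool  ✓
        ?Bool ‖ !Bool  ✓
          !Bool ‖ !Bool  ✗ same direction on both sides — not dual

NO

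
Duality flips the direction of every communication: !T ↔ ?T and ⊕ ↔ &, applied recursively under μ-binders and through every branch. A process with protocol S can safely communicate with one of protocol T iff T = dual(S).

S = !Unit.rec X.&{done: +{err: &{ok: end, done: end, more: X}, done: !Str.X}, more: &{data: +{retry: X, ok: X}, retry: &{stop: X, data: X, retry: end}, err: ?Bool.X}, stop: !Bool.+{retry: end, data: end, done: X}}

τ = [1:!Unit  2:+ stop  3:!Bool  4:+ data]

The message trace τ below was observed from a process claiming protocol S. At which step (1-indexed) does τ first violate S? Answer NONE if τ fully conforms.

@1 !Unit  ✓  now at rec X.…
@2 got + stop, protocol expects & done or & more or & stop  ✗

2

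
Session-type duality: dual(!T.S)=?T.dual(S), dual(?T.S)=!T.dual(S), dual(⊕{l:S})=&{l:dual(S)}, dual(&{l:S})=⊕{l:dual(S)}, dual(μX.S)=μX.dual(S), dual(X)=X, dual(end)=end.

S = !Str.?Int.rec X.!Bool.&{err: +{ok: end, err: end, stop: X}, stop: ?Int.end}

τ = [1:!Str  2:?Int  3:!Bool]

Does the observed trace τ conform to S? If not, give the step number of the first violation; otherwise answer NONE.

NONE

[1] !Str  ✓  now at ?Int.rec X.…
[2] ?Int  ✓  now at rec X.…
[3] !Bool  ✓  now at &{err: +{ok: end, err: end, stop: rec X.…}, stop: ?Int.end}
trace exhausted — no violation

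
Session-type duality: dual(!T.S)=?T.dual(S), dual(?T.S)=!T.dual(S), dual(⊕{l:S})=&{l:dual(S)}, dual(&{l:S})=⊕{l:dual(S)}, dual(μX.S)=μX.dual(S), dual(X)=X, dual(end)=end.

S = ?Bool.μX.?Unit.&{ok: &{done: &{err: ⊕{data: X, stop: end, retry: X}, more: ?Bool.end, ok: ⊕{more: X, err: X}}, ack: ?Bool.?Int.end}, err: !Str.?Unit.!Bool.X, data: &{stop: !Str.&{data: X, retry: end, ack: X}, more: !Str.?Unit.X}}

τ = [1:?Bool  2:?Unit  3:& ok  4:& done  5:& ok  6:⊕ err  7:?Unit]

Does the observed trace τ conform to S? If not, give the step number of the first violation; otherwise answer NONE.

NONE

@1 ?Bool  ✓  residual = μX.…
@2 ?Unit  ✓  residual = &{ok: &{done: &{err: ⊕{data: μX.…, stop: end, retry: μX.…}, more: ?Bool.end, ok: ⊕{more: μX.…, err: μX.…}}, ack: ?Bool.?Int.end}, err: !Str.?Unit.!Bool.μX.…, data: &{stop: !Str.&{data: μX.…, retry: end, ack: μX.…}, more: !Str.?Unit.μX.…}}
@3 & ok  ✓  residual = &{done: &{err: ⊕{data: μX.…, stop: end, retry: μX.…}, more: ?Bool.end, ok: ⊕{more: μX.…, err: μX.…}}, ack: ?Bool.?Int.end}
@4 & done  ✓  residual = &{err: ⊕{data: μX.…, stop: end, retry: μX.…}, more: ?Bool.end, ok: ⊕{more: μX.…, err: μX.…}}
@5 & ok  ✓  residual = ⊕{more: μX.…, err: μX.…}
@6 ⊕ err  ✓  residual = μX.…
@7 ?Unit  ✓  residual = &{ok: &{done: &{err: ⊕{data: μX.…, stop: end, retry: μX.…}, more: ?Bool.end, ok: ⊕{more: μX.…, err: μX.…}}, ack: ?Bool.?Int.end}, err: !Str.?Unit.!Bool.μX.…, data: &{stop: !Str.&{data: μX.…, retry: end, ack: μX.…}, more: !Str.?Unit.μX.…}}
all 7 steps conform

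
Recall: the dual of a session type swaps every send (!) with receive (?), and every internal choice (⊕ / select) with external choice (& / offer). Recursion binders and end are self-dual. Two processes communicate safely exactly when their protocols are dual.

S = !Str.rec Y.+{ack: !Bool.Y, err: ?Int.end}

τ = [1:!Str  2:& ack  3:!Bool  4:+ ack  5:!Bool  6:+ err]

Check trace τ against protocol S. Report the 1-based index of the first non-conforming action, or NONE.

@1 !Str  ✓  residual = rec Y.…
@2 got & ack, protocol expects + ack or + err  ✗

2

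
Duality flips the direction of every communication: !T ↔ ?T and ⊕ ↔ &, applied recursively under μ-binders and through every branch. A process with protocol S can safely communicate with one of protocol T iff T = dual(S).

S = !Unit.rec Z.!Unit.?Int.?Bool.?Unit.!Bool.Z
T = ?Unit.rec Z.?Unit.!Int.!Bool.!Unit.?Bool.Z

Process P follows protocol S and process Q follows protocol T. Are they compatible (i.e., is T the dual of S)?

YES

!Unit | ?Unit  ok
  rec Z | rec Z  ok (μ self-dual)
    !Unit | ?Unit  ok
      ?Int | !Int  ok
        ?Bool | !Bool  ok
          ?Unit | !Unit  ok
            !Bool | ?Bool  ok
              Z | Z  ok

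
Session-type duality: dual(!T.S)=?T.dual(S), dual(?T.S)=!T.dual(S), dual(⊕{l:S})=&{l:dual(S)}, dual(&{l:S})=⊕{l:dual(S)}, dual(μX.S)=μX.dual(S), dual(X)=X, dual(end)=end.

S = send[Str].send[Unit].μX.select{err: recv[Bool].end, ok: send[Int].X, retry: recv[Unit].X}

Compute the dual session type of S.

send[Str] = recv[Str]
  send[Unit] = recv[Unit]
    μX = μX  (rec unchanged)
      select{err,ok,retry} = offer{err,ok,retry}  (⊕→&)
        [err]
          recv[Bool] = send[Bool]
            end self-dual
        [ok]
          send[Int] = recv[Int]
            X self-dual
        [retry]
          recv[Unit] = send[Unit]
            X self-dual

recv[Str].recv[Unit].μX.offer{err: send[Bool].end, ok: recv[Int].X, retry: send[Unit].X}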